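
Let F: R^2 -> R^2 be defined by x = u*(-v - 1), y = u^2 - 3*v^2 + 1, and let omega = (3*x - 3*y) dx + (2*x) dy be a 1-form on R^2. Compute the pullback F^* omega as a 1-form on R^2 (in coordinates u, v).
F^* omega = (-u^2*v - u^2 + 3*u*v^2 + 6*u*v + 3*u - 9*v^3 - 9*v^2 + 3*v + 3) du + (3*u*(u^2 + u*v + u + v^2 + 4*v + 1)) dv

Using F^*(f dg) = (f ∘ F) d(g ∘ F), substitute each coordinate x_i by F_i(u, v) in f_i, and replace dx_i by d F_i = (∂F_i/∂u) du + (∂F_i/∂v) dv.
  For the x component: f_1(F) = -3*u^2 - 3*u*v - 3*u + 9*v^2 - 3; d F_1 = (-v - 1) du + (-u) dv
  For the y component: f_2(F) = 2*u*(-v - 1); d F_2 = (2*u) du + (-6*v) dv
Combining and collecting du, dv coefficients:
  coeff of du: -u^2*v - u^2 + 3*u*v^2 + 6*u*v + 3*u - 9*v^3 - 9*v^2 + 3*v + 3
  coeff of dv: 3*u*(u^2 + u*v + u + v^2 + 4*v + 1)
F^* omega = (-u^2*v - u^2 + 3*u*v^2 + 6*u*v + 3*u - 9*v^3 - 9*v^2 + 3*v + 3) du + (3*u*(u^2 + u*v + u + v^2 + 4*v + 1)) dv.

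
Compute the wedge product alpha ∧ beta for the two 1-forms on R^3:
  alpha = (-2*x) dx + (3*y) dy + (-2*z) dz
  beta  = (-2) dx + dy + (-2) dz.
alpha ∧ beta = (-2*x + 6*y) dx ∧ dy + (4*x - 4*z) dx ∧ dz + (-6*y + 2*z) dy ∧ dz

Distribute the wedge, using dx_i ∧ dx_j = -dx_j ∧ dx_i and dx_i ∧ dx_i = 0. For each pair (i, j) with i < j, the coefficient of dx_i ∧ dx_j in alpha ∧ beta is (alpha_i * beta_j - alpha_j * beta_i). Collecting: alpha ∧ beta = (-2*x + 6*y) dx ∧ dy + (4*x - 4*z) dx ∧ dz + (-6*y + 2*z) dy ∧ dz.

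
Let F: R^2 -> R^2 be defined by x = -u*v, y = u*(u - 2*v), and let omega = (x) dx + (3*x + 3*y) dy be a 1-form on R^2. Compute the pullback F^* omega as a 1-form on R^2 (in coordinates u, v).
F^* omega = (u*(6*u^2 - 24*u*v + 19*v^2)) du + (u^2*(-6*u + 19*v)) dv

Using F^*(f dg) = (f ∘ F) d(g ∘ F), substitute each coordinate x_i by F_i(u, v) in f_i, and replace dx_i by d F_i = (∂F_i/∂u) du + (∂F_i/∂v) dv.
  For the x component: f_1(F) = -u*v; d F_1 = (-v) du + (-u) dv
  For the y component: f_2(F) = 3*u*(u - 3*v); d F_2 = (2*u - 2*v) du + (-2*u) dv
Combining and collecting du, dv coefficients:
  coeff of du: u*(6*u^2 - 24*u*v + 19*v^2)
  coeff of dv: u^2*(-6*u + 19*v)
F^* omega = (u*(6*u^2 - 24*u*v + 19*v^2)) du + (u^2*(-6*u + 19*v)) dv.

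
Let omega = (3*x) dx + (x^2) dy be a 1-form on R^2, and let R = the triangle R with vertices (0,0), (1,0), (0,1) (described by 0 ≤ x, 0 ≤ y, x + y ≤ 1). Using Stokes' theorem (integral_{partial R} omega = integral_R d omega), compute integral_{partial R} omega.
integral_(partial R) omega = 1/3

Stokes: integral_partial_R omega = integral_R d omega with d omega = (∂Q/∂x - ∂P/∂y) dx ∧ dy.
  ∂Q/∂x = 2*x
  ∂P/∂y = 0
  integrand = ∂Q/∂x - ∂P/∂y = 2*x.
Integrating over R: integral_0^1 integral_0^{1-x} (2*x) dy dx = 1/3.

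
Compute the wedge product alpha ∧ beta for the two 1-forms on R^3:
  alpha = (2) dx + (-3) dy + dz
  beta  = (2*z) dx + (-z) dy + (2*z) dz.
alpha ∧ beta = (4*z) dx ∧ dy + (2*z) dx ∧ dz + (-5*z) dy ∧ dz

Distribute the wedge, using dx_i ∧ dx_j = -dx_j ∧ dx_i and dx_i ∧ dx_i = 0. For each pair (i, j) with i < j, the coefficient of dx_i ∧ dx_j in alpha ∧ beta is (alpha_i * beta_j - alpha_j * beta_i). Collecting: alpha ∧ beta = (4*z) dx ∧ dy + (2*z) dx ∧ dz + (-5*z) dy ∧ dz.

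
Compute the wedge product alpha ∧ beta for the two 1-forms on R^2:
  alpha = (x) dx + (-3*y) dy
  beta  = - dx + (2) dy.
alpha ∧ beta = (2*x - 3*y) dx ∧ dy

Distribute the wedge, using dx_i ∧ dx_j = -dx_j ∧ dx_i and dx_i ∧ dx_i = 0. For each pair (i, j) with i < j, the coefficient of dx_i ∧ dx_j in alpha ∧ beta is (alpha_i * beta_j - alpha_j * beta_i). Collecting: alpha ∧ beta = (2*x - 3*y) dx ∧ dy.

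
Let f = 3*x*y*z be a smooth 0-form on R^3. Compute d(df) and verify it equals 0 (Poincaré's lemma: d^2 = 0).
d(df) = 0

Step 1: df = sum_i (∂f/∂x_i) dx_i = (3*y*z) dx + (3*x*z) dy + (3*x*y) dz.
Step 2: Apply d again. Using the 1-form formula, the coefficient of dx ∧ dy in d(df) is ∂^2 f/∂x ∂y - ∂^2 f/∂y ∂x = (3*z) - (3*z) = 0 (equality of mixed partials for smooth f).
Similarly for dx ∧ dz and dy ∧ dz — all coefficients vanish. So d(df) = 0.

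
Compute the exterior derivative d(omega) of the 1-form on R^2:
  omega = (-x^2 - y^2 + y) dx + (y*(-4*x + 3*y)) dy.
d(omega) = (-2*y - 1) dx ∧ dy

For a 1-form omega = sum_i f_i dx_i, the exterior derivative is
  d(omega) = sum_{i < j} (∂f_j/∂x_i - ∂f_i/∂x_j) dx_i ∧ dx_j.
  coefficient of dx ∧ dy: ∂f_2/∂x - ∂f_1/∂y = ∂(y*(-4*x + 3*y))/∂x - ∂(-x^2 - y^2 + y)/∂y = -2*y - 1
Assembling: d(omega) = (-2*y - 1) dx ∧ dy.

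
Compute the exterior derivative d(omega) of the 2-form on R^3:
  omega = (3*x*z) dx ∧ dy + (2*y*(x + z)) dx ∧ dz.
d(omega) = (x - 2*z) dx ∧ dy ∧ dz

For a 2-form omega = sum_{i<j} g_{ij} dx_i ∧ dx_j, the exterior derivative is
  d(omega) = sum_{i<j} d(g_{ij}) ∧ dx_i ∧ dx_j = sum_{i<j, k} (∂g_{ij}/∂x_k) dx_k ∧ dx_i ∧ dx_j.
Expand each term, using dx_k ∧ dx_i ∧ dx_j = sgn(permutation) dx_{(a)} ∧ dx_{(b)} ∧ dx_{(c)} with (a < b < c) sorted:
  d(3*x*z) includes (∂/∂z)(3*x*z) dz = (3*x) dz, which multiplied by dx ∧ dy gives (3*x) dx ∧ dy ∧ dz
  d(2*y*(x + z)) includes (∂/∂y)(2*y*(x + z)) dy = (2*x + 2*z) dy, which multiplied by dx ∧ dz gives (-2*x - 2*z) dx ∧ dy ∧ dz
Collecting like 3-forms: d(omega) = (x - 2*z) dx ∧ dy ∧ dz.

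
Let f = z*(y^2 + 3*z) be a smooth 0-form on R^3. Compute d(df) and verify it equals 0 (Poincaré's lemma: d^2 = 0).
d(df) = 0

Step 1: df = sum_i (∂f/∂x_i) dx_i = (0) dx + (2*y*z) dy + (y^2 + 6*z) dz.
Step 2: Apply d again. Using the 1-form formula, the coefficient of dx ∧ dy in d(df) is ∂^2 f/∂x ∂y - ∂^2 f/∂y ∂x = (0) - (0) = 0 (equality of mixed partials for smooth f).
Similarly for dx ∧ dz and dy ∧ dz — all coefficients vanish. So d(df) = 0.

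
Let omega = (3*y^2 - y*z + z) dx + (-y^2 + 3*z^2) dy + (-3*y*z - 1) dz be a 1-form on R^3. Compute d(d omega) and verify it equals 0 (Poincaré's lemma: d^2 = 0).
d(d omega) = 0

Step 1: d omega = sum_{i<j} (∂f_j/∂x_i - ∂f_i/∂x_j) dx_i ∧ dx_j:
  coeff of dx ∧ dy: -6*y + z
  coeff of dx ∧ dz: y - 1
  coeff of dy ∧ dz: -9*z
Step 2: Apply d again to each 2-form coefficient. The only possible 3-form in R^3 is dx ∧ dy ∧ dz, with coefficient
  ∂(coeff of dy∧dz)/∂x - ∂(coeff of dx∧dz)/∂y + ∂(coeff of dx∧dy)/∂z
  = ∂/∂x (-9*z) - ∂/∂y (y - 1) + ∂/∂z (-6*y + z).
Each of these terms simplifies to sums of mixed partials that cancel in pairs. The result is 0 (by equality of mixed partials for smooth functions — Schwarz / Clairaut).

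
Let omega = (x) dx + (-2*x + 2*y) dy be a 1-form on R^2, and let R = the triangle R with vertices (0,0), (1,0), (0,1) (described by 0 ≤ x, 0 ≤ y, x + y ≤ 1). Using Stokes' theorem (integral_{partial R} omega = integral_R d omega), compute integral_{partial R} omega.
integral_(partial R) omega = -1

Stokes: integral_partial_R omega = integral_R d omega with d omega = (∂Q/∂x - ∂P/∂y) dx ∧ dy.
  ∂Q/∂x = -2
  ∂P/∂y = 0
  integrand = ∂Q/∂x - ∂P/∂y = -2.
Integrating over R: integral_0^1 integral_0^{1-x} (-2) dy dx = -1.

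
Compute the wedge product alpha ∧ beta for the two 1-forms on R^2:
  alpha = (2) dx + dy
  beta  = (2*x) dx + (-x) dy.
alpha ∧ beta = (-4*x) dx ∧ dy

Distribute the wedge, using dx_i ∧ dx_j = -dx_j ∧ dx_i and dx_i ∧ dx_i = 0. For each pair (i, j) with i < j, the coefficient of dx_i ∧ dx_j in alpha ∧ beta is (alpha_i * beta_j - alpha_j * beta_i). Collecting: alpha ∧ beta = (-4*x) dx ∧ dy.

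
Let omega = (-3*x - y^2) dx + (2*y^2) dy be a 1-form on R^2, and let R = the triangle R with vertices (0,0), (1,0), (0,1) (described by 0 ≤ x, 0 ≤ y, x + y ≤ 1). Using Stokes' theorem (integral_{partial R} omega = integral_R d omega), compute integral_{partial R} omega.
integral_(partial R) omega = 1/3

Stokes: integral_partial_R omega = integral_R d omega with d omega = (∂Q/∂x - ∂P/∂y) dx ∧ dy.
  ∂Q/∂x = 0
  ∂P/∂y = -2*y
  integrand = ∂Q/∂x - ∂P/∂y = 2*y.
Integrating over R: integral_0^1 integral_0^{1-x} (2*y) dy dx = 1/3.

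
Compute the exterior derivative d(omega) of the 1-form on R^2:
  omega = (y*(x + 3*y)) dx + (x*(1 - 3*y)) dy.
d(omega) = (-x - 9*y + 1) dx ∧ dy

For a 1-form omega = sum_i f_i dx_i, the exterior derivative is
  d(omega) = sum_{i < j} (∂f_j/∂x_i - ∂f_i/∂x_j) dx_i ∧ dx_j.
  coefficient of dx ∧ dy: ∂f_2/∂x - ∂f_1/∂y = ∂(x*(1 - 3*y))/∂x - ∂(y*(x + 3*y))/∂y = -x - 9*y + 1
Assembling: d(omega) = (-x - 9*y + 1) dx ∧ dy.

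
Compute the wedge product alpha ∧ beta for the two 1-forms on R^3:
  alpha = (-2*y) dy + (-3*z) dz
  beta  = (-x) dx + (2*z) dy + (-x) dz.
alpha ∧ beta = (-2*x*y) dx ∧ dy + (2*x*y + 6*z^2) dy ∧ dz + (-3*x*z) dx ∧ dz

Distribute the wedge, using dx_i ∧ dx_j = -dx_j ∧ dx_i and dx_i ∧ dx_i = 0. For each pair (i, j) with i < j, the coefficient of dx_i ∧ dx_j in alpha ∧ beta is (alpha_i * beta_j - alpha_j * beta_i). Collecting: alpha ∧ beta = (-2*x*y) dx ∧ dy + (2*x*y + 6*z^2) dy ∧ dz + (-3*x*z) dx ∧ dz.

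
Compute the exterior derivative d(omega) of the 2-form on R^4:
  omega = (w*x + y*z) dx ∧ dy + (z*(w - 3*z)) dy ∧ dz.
d(omega) = (y) dx ∧ dy ∧ dz + (x) dx ∧ dy ∧ dw + (z) dy ∧ dz ∧ dw

For a 2-form omega = sum_{i<j} g_{ij} dx_i ∧ dx_j, the exterior derivative is
  d(omega) = sum_{i<j} d(g_{ij}) ∧ dx_i ∧ dx_j = sum_{i<j, k} (∂g_{ij}/∂x_k) dx_k ∧ dx_i ∧ dx_j.
Expand each term, using dx_k ∧ dx_i ∧ dx_j = sgn(permutation) dx_{(a)} ∧ dx_{(b)} ∧ dx_{(c)} with (a < b < c) sorted:
  d(w*x + y*z) includes (∂/∂z)(w*x + y*z) dz = (y) dz, which multiplied by dx ∧ dy gives (y) dx ∧ dy ∧ dz
  d(w*x + y*z) includes (∂/∂w)(w*x + y*z) dw = (x) dw, which multiplied by dx ∧ dy gives (x) dx ∧ dy ∧ dw
  d(z*(w - 3*z)) includes (∂/∂w)(z*(w - 3*z)) dw = (z) dw, which multiplied by dy ∧ dz gives (z) dy ∧ dz ∧ dw
Collecting like 3-forms: d(omega) = (y) dx ∧ dy ∧ dz + (x) dx ∧ dy ∧ dw + (z) dy ∧ dz ∧ dw.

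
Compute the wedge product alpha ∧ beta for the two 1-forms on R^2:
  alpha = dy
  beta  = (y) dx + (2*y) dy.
alpha ∧ beta = (-y) dx ∧ dy

Distribute the wedge, using dx_i ∧ dx_j = -dx_j ∧ dx_i and dx_i ∧ dx_i = 0. For each pair (i, j) with i < j, the coefficient of dx_i ∧ dx_j in alpha ∧ beta is (alpha_i * beta_j - alpha_j * beta_i). Collecting: alpha ∧ beta = (-y) dx ∧ dy.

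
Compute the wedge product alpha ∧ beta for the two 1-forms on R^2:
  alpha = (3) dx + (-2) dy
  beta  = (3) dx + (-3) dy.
alpha ∧ beta = (-3) dx ∧ dy

Distribute the wedge, using dx_i ∧ dx_j = -dx_j ∧ dx_i and dx_i ∧ dx_i = 0. For each pair (i, j) with i < j, the coefficient of dx_i ∧ dx_j in alpha ∧ beta is (alpha_i * beta_j - alpha_j * beta_i). Collecting: alpha ∧ beta = (-3) dx ∧ dy.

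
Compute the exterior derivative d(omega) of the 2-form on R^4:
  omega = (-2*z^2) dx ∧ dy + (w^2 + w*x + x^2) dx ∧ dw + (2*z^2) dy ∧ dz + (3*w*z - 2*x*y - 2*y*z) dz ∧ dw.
d(omega) = (-4*z) dx ∧ dy ∧ dz + (-2*y) dx ∧ dz ∧ dw + (-2*x - 2*z) dy ∧ dz ∧ dw

For a 2-form omega = sum_{i<j} g_{ij} dx_i ∧ dx_j, the exterior derivative is
  d(omega) = sum_{i<j} d(g_{ij}) ∧ dx_i ∧ dx_j = sum_{i<j, k} (∂g_{ij}/∂x_k) dx_k ∧ dx_i ∧ dx_j.
Expand each term, using dx_k ∧ dx_i ∧ dx_j = sgn(permutation) dx_{(a)} ∧ dx_{(b)} ∧ dx_{(c)} with (a < b < c) sorted:
  d(-2*z^2) includes (∂/∂z)(-2*z^2) dz = (-4*z) dz, which multiplied by dx ∧ dy gives (-4*z) dx ∧ dy ∧ dz
  d(3*w*z - 2*x*y - 2*y*z) includes (∂/∂x)(3*w*z - 2*x*y - 2*y*z) dx = (-2*y) dx, which multiplied by dz ∧ dw gives (-2*y) dx ∧ dz ∧ dw
  d(3*w*z - 2*x*y - 2*y*z) includes (∂/∂y)(3*w*z - 2*x*y - 2*y*z) dy = (-2*x - 2*z) dy, which multiplied by dz ∧ dw gives (-2*x - 2*z) dy ∧ dz ∧ dw
Collecting like 3-forms: d(omega) = (-4*z) dx ∧ dy ∧ dz + (-2*y) dx ∧ dz ∧ dw + (-2*x - 2*z) dy ∧ dz ∧ dw.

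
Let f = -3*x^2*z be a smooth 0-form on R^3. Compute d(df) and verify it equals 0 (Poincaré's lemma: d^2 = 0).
d(df) = 0

Step 1: df = sum_i (∂f/∂x_i) dx_i = (-6*x*z) dx + (0) dy + (-3*x^2) dz.
Step 2: Apply d again. Using the 1-form formula, the coefficient of dx ∧ dy in d(df) is ∂^2 f/∂x ∂y - ∂^2 f/∂y ∂x = (0) - (0) = 0 (equality of mixed partials for smooth f).
Similarly for dx ∧ dz and dy ∧ dz — all coefficients vanish. So d(df) = 0.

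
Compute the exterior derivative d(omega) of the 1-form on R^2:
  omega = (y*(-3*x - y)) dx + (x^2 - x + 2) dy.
d(omega) = (5*x + 2*y - 1) dx ∧ dy

For a 1-form omega = sum_i f_i dx_i, the exterior derivative is
  d(omega) = sum_{i < j} (∂f_j/∂x_i - ∂f_i/∂x_j) dx_i ∧ dx_j.
  coefficient of dx ∧ dy: ∂f_2/∂x - ∂f_1/∂y = ∂(x^2 - x + 2)/∂x - ∂(y*(-3*x - y))/∂y = 5*x + 2*y - 1
Assembling: d(omega) = (5*x + 2*y - 1) dx ∧ dy.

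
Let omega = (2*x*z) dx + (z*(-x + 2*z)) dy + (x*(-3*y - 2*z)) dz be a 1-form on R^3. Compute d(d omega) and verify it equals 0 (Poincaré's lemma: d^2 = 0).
d(d omega) = 0

Step 1: d omega = sum_{i<j} (∂f_j/∂x_i - ∂f_i/∂x_j) dx_i ∧ dx_j:
  coeff of dx ∧ dy: -z
  coeff of dx ∧ dz: -2*x - 3*y - 2*z
  coeff of dy ∧ dz: -2*x - 4*z
Step 2: Apply d again to each 2-form coefficient. The only possible 3-form in R^3 is dx ∧ dy ∧ dz, with coefficient
  ∂(coeff of dy∧dz)/∂x - ∂(coeff of dx∧dz)/∂y + ∂(coeff of dx∧dy)/∂z
  = ∂/∂x (-2*x - 4*z) - ∂/∂y (-2*x - 3*y - 2*z) + ∂/∂z (-z).
Each of these terms simplifies to sums of mixed partials that cancel in pairs. The result is 0 (by equality of mixed partials for smooth functions — Schwarz / Clairaut).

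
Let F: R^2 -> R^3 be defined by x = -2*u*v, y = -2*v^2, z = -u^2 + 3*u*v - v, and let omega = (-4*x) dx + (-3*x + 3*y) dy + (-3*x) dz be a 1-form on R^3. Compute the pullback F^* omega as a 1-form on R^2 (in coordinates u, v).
F^* omega = (2*u*v*(-6*u + v)) du + (2*v*(u^2 - 12*u*v - 3*u + 12*v^2)) dv

Using F^*(f dg) = (f ∘ F) d(g ∘ F), substitute each coordinate x_i by F_i(u, v) in f_i, and replace dx_i by d F_i = (∂F_i/∂u) du + (∂F_i/∂v) dv.
  For the x component: f_1(F) = 8*u*v; d F_1 = (-2*v) du + (-2*u) dv
  For the y component: f_2(F) = 6*v*(u - v); d F_2 = (0) du + (-4*v) dv
  For the z component: f_3(F) = 6*u*v; d F_3 = (-2*u + 3*v) du + (3*u - 1) dv
Combining and collecting du, dv coefficients:
  coeff of du: 2*u*v*(-6*u + v)
  coeff of dv: 2*v*(u^2 - 12*u*v - 3*u + 12*v^2)
F^* omega = (2*u*v*(-6*u + v)) du + (2*v*(u^2 - 12*u*v - 3*u + 12*v^2)) dv.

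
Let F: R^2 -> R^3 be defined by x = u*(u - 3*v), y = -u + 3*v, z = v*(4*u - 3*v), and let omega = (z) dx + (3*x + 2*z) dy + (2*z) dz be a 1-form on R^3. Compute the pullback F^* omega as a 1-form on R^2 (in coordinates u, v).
F^* omega = (8*u^2*v - 3*u^2 + 14*u*v^2 + u*v - 15*v^3 + 6*v^2) du + (20*u^2*v + 9*u^2 - 63*u*v^2 - 3*u*v + 36*v^3 - 18*v^2) dv

Using F^*(f dg) = (f ∘ F) d(g ∘ F), substitute each coordinate x_i by F_i(u, v) in f_i, and replace dx_i by d F_i = (∂F_i/∂u) du + (∂F_i/∂v) dv.
  For the x component: f_1(F) = v*(4*u - 3*v); d F_1 = (2*u - 3*v) du + (-3*u) dv
  For the y component: f_2(F) = 3*u^2 - u*v - 6*v^2; d F_2 = (-1) du + (3) dv
  For the z component: f_3(F) = 2*v*(4*u - 3*v); d F_3 = (4*v) du + (4*u - 6*v) dv
Combining and collecting du, dv coefficients:
  coeff of du: 8*u^2*v - 3*u^2 + 14*u*v^2 + u*v - 15*v^3 + 6*v^2
  coeff of dv: 20*u^2*v + 9*u^2 - 63*u*v^2 - 3*u*v + 36*v^3 - 18*v^2
F^* omega = (8*u^2*v - 3*u^2 + 14*u*v^2 + u*v - 15*v^3 + 6*v^2) du + (20*u^2*v + 9*u^2 - 63*u*v^2 - 3*u*v + 36*v^3 - 18*v^2) dv.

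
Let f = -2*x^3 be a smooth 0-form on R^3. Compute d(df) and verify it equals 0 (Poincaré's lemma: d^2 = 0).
d(df) = 0

Step 1: df = sum_i (∂f/∂x_i) dx_i = (-6*x^2) dx + (0) dy + (0) dz.
Step 2: Apply d again. Using the 1-form formula, the coefficient of dx ∧ dy in d(df) is ∂^2 f/∂x ∂y - ∂^2 f/∂y ∂x = (0) - (0) = 0 (equality of mixed partials for smooth f).
Similarly for dx ∧ dz and dy ∧ dz — all coefficients vanish. So d(df) = 0.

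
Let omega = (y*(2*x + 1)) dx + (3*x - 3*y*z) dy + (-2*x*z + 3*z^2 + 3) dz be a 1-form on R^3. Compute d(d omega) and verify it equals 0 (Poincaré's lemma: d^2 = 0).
d(d omega) = 0

Step 1: d omega = sum_{i<j} (∂f_j/∂x_i - ∂f_i/∂x_j) dx_i ∧ dx_j:
  coeff of dx ∧ dy: 2 - 2*x
  coeff of dx ∧ dz: -2*z
  coeff of dy ∧ dz: 3*y
Step 2: Apply d again to each 2-form coefficient. The only possible 3-form in R^3 is dx ∧ dy ∧ dz, with coefficient
  ∂(coeff of dy∧dz)/∂x - ∂(coeff of dx∧dz)/∂y + ∂(coeff of dx∧dy)/∂z
  = ∂/∂x (3*y) - ∂/∂y (-2*z) + ∂/∂z (2 - 2*x).
Each of these terms simplifies to sums of mixed partials that cancel in pairs. The result is 0 (by equality of mixed partials for smooth functions — Schwarz / Clairaut).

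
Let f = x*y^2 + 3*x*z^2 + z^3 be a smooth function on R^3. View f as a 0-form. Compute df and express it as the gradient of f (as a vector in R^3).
df = (y^2 + 3*z^2) dx + (2*x*y) dy + (3*z*(2*x + z)) dz; grad f = (y^2 + 3*z^2, 2*x*y, 3*z*(2*x + z))

For a 0-form f, d f = (∂f/∂x) dx + (∂f/∂y) dy + (∂f/∂z) dz. The components of the vector representation are exactly the entries of grad f in Cartesian coordinates:
  ∂f/∂x = y^2 + 3*z^2
  ∂f/∂y = 2*x*y
  ∂f/∂z = 3*z*(2*x + z).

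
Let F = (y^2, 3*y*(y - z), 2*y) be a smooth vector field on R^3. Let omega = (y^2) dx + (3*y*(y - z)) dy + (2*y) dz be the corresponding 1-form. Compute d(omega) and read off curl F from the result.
d(omega) = (3*y + 2) dy ∧ dz + (0) dz ∧ dx + (-2*y) dx ∧ dy; curl F = (3*y + 2, 0, -2*y)

d omega = sum_{i<j} (∂f_j/∂x_i - ∂f_i/∂x_j) dx_i ∧ dx_j. Under the identification (dy ∧ dz, dz ∧ dx, dx ∧ dy) ↔ (e_x, e_y, e_z), the coefficients are exactly the components of curl F. Compute:
  ∂R/∂y - ∂Q/∂z = (2) - (-3*y) = 3*y + 2
  ∂P/∂z - ∂R/∂x = (0) - (0) = 0
  ∂Q/∂x - ∂P/∂y = (0) - (2*y) = -2*y.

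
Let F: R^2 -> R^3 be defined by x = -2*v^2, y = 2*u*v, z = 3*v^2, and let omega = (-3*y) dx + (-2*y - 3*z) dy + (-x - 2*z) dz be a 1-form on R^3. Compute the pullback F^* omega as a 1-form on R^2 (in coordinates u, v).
F^* omega = (v^2*(-8*u - 18*v)) du + (2*v*(-4*u^2 + 3*u*v - 12*v^2)) dv

Using F^*(f dg) = (f ∘ F) d(g ∘ F), substitute each coordinate x_i by F_i(u, v) in f_i, and replace dx_i by d F_i = (∂F_i/∂u) du + (∂F_i/∂v) dv.
  For the x component: f_1(F) = -6*u*v; d F_1 = (0) du + (-4*v) dv
  For the y component: f_2(F) = v*(-4*u - 9*v); d F_2 = (2*v) du + (2*u) dv
  For the z component: f_3(F) = -4*v^2; d F_3 = (0) du + (6*v) dv
Combining and collecting du, dv coefficients:
  coeff of du: v^2*(-8*u - 18*v)
  coeff of dv: 2*v*(-4*u^2 + 3*u*v - 12*v^2)
F^* omega = (v^2*(-8*u - 18*v)) du + (2*v*(-4*u^2 + 3*u*v - 12*v^2)) dv.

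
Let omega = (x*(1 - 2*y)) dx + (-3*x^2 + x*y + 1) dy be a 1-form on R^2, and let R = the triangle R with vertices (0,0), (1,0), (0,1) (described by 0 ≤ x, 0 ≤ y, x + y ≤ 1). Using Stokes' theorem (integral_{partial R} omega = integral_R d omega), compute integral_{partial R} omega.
integral_(partial R) omega = -1/2

Stokes: integral_partial_R omega = integral_R d omega with d omega = (∂Q/∂x - ∂P/∂y) dx ∧ dy.
  ∂Q/∂x = -6*x + y
  ∂P/∂y = -2*x
  integrand = ∂Q/∂x - ∂P/∂y = -4*x + y.
Integrating over R: integral_0^1 integral_0^{1-x} (-4*x + y) dy dx = -1/2.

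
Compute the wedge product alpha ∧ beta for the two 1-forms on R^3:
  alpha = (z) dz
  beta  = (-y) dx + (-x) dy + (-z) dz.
alpha ∧ beta = (y*z) dx ∧ dz + (x*z) dy ∧ dz

Distribute the wedge, using dx_i ∧ dx_j = -dx_j ∧ dx_i and dx_i ∧ dx_i = 0. For each pair (i, j) with i < j, the coefficient of dx_i ∧ dx_j in alpha ∧ beta is (alpha_i * beta_j - alpha_j * beta_i). Collecting: alpha ∧ beta = (y*z) dx ∧ dz + (x*z) dy ∧ dz.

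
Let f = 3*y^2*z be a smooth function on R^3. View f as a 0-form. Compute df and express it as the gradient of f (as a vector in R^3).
df = (0) dx + (6*y*z) dy + (3*y^2) dz; grad f = (0, 6*y*z, 3*y^2)

For a 0-form f, d f = (∂f/∂x) dx + (∂f/∂y) dy + (∂f/∂z) dz. The components of the vector representation are exactly the entries of grad f in Cartesian coordinates:
  ∂f/∂x = 0
  ∂f/∂y = 6*y*z
  ∂f/∂z = 3*y^2.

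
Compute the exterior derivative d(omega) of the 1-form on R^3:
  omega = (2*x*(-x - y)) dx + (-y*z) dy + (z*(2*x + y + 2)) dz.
d(omega) = (2*x) dx ∧ dy + (2*z) dx ∧ dz + (y + z) dy ∧ dz

For a 1-form omega = sum_i f_i dx_i, the exterior derivative is
  d(omega) = sum_{i < j} (∂f_j/∂x_i - ∂f_i/∂x_j) dx_i ∧ dx_j.
  coefficient of dx ∧ dy: ∂f_2/∂x - ∂f_1/∂y = ∂(-y*z)/∂x - ∂(2*x*(-x - y))/∂y = 2*x
  coefficient of dx ∧ dz: ∂f_3/∂x - ∂f_1/∂z = ∂(z*(2*x + y + 2))/∂x - ∂(2*x*(-x - y))/∂z = 2*z
  coefficient of dy ∧ dz: ∂f_3/∂y - ∂f_2/∂z = ∂(z*(2*x + y + 2))/∂y - ∂(-y*z)/∂z = y + z
Assembling: d(omega) = (2*x) dx ∧ dy + (2*z) dx ∧ dz + (y + z) dy ∧ dz.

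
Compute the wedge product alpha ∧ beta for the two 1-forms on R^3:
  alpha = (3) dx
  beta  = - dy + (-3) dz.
alpha ∧ beta = (-3) dx ∧ dy + (-9) dx ∧ dz

Distribute the wedge, using dx_i ∧ dx_j = -dx_j ∧ dx_i and dx_i ∧ dx_i = 0. For each pair (i, j) with i < j, the coefficient of dx_i ∧ dx_j in alpha ∧ beta is (alpha_i * beta_j - alpha_j * beta_i). Collecting: alpha ∧ beta = (-3) dx ∧ dy + (-9) dx ∧ dz.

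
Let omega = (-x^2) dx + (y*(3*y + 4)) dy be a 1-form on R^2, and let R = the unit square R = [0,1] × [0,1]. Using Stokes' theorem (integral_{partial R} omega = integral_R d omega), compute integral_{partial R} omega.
integral_(partial R) omega = 0

Stokes: integral_partial_R omega = integral_R d omega with d omega = (∂Q/∂x - ∂P/∂y) dx ∧ dy.
  ∂Q/∂x = 0
  ∂P/∂y = 0
  integrand = ∂Q/∂x - ∂P/∂y = 0.
Integrating over R: integral_0^1 integral_0^1 (0) dx dy = 0.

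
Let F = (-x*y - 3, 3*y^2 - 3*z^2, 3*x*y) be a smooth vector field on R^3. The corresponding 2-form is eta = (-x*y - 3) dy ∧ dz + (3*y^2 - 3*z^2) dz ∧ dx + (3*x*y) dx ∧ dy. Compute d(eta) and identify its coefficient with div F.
d(eta) = (5*y) dx ∧ dy ∧ dz; div F = 5*y

For a 2-form in R^3 of the form above, applying d gives a 3-form with coefficient ∂P/∂x + ∂Q/∂y + ∂R/∂z:
  ∂P/∂x = -y
  ∂Q/∂y = 6*y
  ∂R/∂z = 0
Sum = 5*y, which is exactly div F.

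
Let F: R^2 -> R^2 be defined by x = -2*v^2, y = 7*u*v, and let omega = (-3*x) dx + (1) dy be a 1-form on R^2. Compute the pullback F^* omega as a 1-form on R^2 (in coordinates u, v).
F^* omega = (7*v) du + (7*u - 24*v^3) dv

Using F^*(f dg) = (f ∘ F) d(g ∘ F), substitute each coordinate x_i by F_i(u, v) in f_i, and replace dx_i by d F_i = (∂F_i/∂u) du + (∂F_i/∂v) dv.
  For the x component: f_1(F) = 6*v^2; d F_1 = (0) du + (-4*v) dv
  For the y component: f_2(F) = 1; d F_2 = (7*v) du + (7*u) dv
Combining and collecting du, dv coefficients:
  coeff of du: 7*v
  coeff of dv: 7*u - 24*v^3
F^* omega = (7*v) du + (7*u - 24*v^3) dv.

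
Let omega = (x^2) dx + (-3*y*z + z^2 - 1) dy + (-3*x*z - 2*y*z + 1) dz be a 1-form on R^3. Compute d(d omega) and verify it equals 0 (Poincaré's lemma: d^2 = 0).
d(d omega) = 0

Step 1: d omega = sum_{i<j} (∂f_j/∂x_i - ∂f_i/∂x_j) dx_i ∧ dx_j:
  coeff of dx ∧ dy: 0
  coeff of dx ∧ dz: -3*z
  coeff of dy ∧ dz: 3*y - 4*z
Step 2: Apply d again to each 2-form coefficient. The only possible 3-form in R^3 is dx ∧ dy ∧ dz, with coefficient
  ∂(coeff of dy∧dz)/∂x - ∂(coeff of dx∧dz)/∂y + ∂(coeff of dx∧dy)/∂z
  = ∂/∂x (3*y - 4*z) - ∂/∂y (-3*z) + ∂/∂z (0).
Each of these terms simplifies to sums of mixed partials that cancel in pairs. The result is 0 (by equality of mixed partials for smooth functions — Schwarz / Clairaut).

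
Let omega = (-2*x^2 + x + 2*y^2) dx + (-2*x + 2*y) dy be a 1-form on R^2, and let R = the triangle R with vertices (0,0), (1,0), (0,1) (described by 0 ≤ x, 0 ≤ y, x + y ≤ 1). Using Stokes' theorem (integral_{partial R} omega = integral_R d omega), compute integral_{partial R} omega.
integral_(partial R) omega = -5/3

Stokes: integral_partial_R omega = integral_R d omega with d omega = (∂Q/∂x - ∂P/∂y) dx ∧ dy.
  ∂Q/∂x = -2
  ∂P/∂y = 4*y
  integrand = ∂Q/∂x - ∂P/∂y = -4*y - 2.
Integrating over R: integral_0^1 integral_0^{1-x} (-4*y - 2) dy dx = -5/3.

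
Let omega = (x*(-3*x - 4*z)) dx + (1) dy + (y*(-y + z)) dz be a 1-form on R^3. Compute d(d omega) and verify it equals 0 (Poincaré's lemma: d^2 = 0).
d(d omega) = 0

Step 1: d omega = sum_{i<j} (∂f_j/∂x_i - ∂f_i/∂x_j) dx_i ∧ dx_j:
  coeff of dx ∧ dy: 0
  coeff of dx ∧ dz: 4*x
  coeff of dy ∧ dz: -2*y + z
Step 2: Apply d again to each 2-form coefficient. The only possible 3-form in R^3 is dx ∧ dy ∧ dz, with coefficient
  ∂(coeff of dy∧dz)/∂x - ∂(coeff of dx∧dz)/∂y + ∂(coeff of dx∧dy)/∂z
  = ∂/∂x (-2*y + z) - ∂/∂y (4*x) + ∂/∂z (0).
Each of these terms simplifies to sums of mixed partials that cancel in pairs. The result is 0 (by equality of mixed partials for smooth functions — Schwarz / Clairaut).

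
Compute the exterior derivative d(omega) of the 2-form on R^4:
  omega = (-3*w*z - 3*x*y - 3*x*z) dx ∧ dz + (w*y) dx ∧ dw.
d(omega) = (3*x) dx ∧ dy ∧ dz + (-3*z) dx ∧ dz ∧ dw + (-w) dx ∧ dy ∧ dw

For a 2-form omega = sum_{i<j} g_{ij} dx_i ∧ dx_j, the exterior derivative is
  d(omega) = sum_{i<j} d(g_{ij}) ∧ dx_i ∧ dx_j = sum_{i<j, k} (∂g_{ij}/∂x_k) dx_k ∧ dx_i ∧ dx_j.
Expand each term, using dx_k ∧ dx_i ∧ dx_j = sgn(permutation) dx_{(a)} ∧ dx_{(b)} ∧ dx_{(c)} with (a < b < c) sorted:
  d(-3*w*z - 3*x*y - 3*x*z) includes (∂/∂y)(-3*w*z - 3*x*y - 3*x*z) dy = (-3*x) dy, which multiplied by dx ∧ dz gives (3*x) dx ∧ dy ∧ dz
  d(-3*w*z - 3*x*y - 3*x*z) includes (∂/∂w)(-3*w*z - 3*x*y - 3*x*z) dw = (-3*z) dw, which multiplied by dx ∧ dz gives (-3*z) dx ∧ dz ∧ dw
  d(w*y) includes (∂/∂y)(w*y) dy = (w) dy, which multiplied by dx ∧ dw gives (-w) dx ∧ dy ∧ dw
Collecting like 3-forms: d(omega) = (3*x) dx ∧ dy ∧ dz + (-3*z) dx ∧ dz ∧ dw + (-w) dx ∧ dy ∧ dw.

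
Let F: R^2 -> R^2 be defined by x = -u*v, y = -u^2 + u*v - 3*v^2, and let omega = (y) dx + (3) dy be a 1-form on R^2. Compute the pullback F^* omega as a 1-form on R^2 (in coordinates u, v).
F^* omega = (u^2*v - u*v^2 - 6*u + 3*v^3 + 3*v) du + (u^3 - u^2*v + 3*u*v^2 + 3*u - 18*v) dv

Using F^*(f dg) = (f ∘ F) d(g ∘ F), substitute each coordinate x_i by F_i(u, v) in f_i, and replace dx_i by d F_i = (∂F_i/∂u) du + (∂F_i/∂v) dv.
  For the x component: f_1(F) = -u^2 + u*v - 3*v^2; d F_1 = (-v) du + (-u) dv
  For the y component: f_2(F) = 3; d F_2 = (-2*u + v) du + (u - 6*v) dv
Combining and collecting du, dv coefficients:
  coeff of du: u^2*v - u*v^2 - 6*u + 3*v^3 + 3*v
  coeff of dv: u^3 - u^2*v + 3*u*v^2 + 3*u - 18*v
F^* omega = (u^2*v - u*v^2 - 6*u + 3*v^3 + 3*v) du + (u^3 - u^2*v + 3*u*v^2 + 3*u - 18*v) dv.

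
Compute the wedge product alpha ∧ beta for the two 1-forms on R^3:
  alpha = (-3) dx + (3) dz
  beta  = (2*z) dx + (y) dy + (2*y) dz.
alpha ∧ beta = (-3*y) dx ∧ dy + (-6*y - 6*z) dx ∧ dz + (-3*y) dy ∧ dz

Distribute the wedge, using dx_i ∧ dx_j = -dx_j ∧ dx_i and dx_i ∧ dx_i = 0. For each pair (i, j) with i < j, the coefficient of dx_i ∧ dx_j in alpha ∧ beta is (alpha_i * beta_j - alpha_j * beta_i). Collecting: alpha ∧ beta = (-3*y) dx ∧ dy + (-6*y - 6*z) dx ∧ dz + (-3*y) dy ∧ dz.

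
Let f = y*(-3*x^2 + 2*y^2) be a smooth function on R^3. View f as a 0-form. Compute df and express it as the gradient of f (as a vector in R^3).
df = (-6*x*y) dx + (-3*x^2 + 6*y^2) dy + (0) dz; grad f = (-6*x*y, -3*x^2 + 6*y^2, 0)

For a 0-form f, d f = (∂f/∂x) dx + (∂f/∂y) dy + (∂f/∂z) dz. The components of the vector representation are exactly the entries of grad f in Cartesian coordinates:
  ∂f/∂x = -6*x*y
  ∂f/∂y = -3*x^2 + 6*y^2
  ∂f/∂z = 0.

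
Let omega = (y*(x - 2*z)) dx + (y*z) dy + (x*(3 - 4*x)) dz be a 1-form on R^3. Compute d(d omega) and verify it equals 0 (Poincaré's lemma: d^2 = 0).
d(d omega) = 0

Step 1: d omega = sum_{i<j} (∂f_j/∂x_i - ∂f_i/∂x_j) dx_i ∧ dx_j:
  coeff of dx ∧ dy: -x + 2*z
  coeff of dx ∧ dz: -8*x + 2*y + 3
  coeff of dy ∧ dz: -y
Step 2: Apply d again to each 2-form coefficient. The only possible 3-form in R^3 is dx ∧ dy ∧ dz, with coefficient
  ∂(coeff of dy∧dz)/∂x - ∂(coeff of dx∧dz)/∂y + ∂(coeff of dx∧dy)/∂z
  = ∂/∂x (-y) - ∂/∂y (-8*x + 2*y + 3) + ∂/∂z (-x + 2*z).
Each of these terms simplifies to sums of mixed partials that cancel in pairs. The result is 0 (by equality of mixed partials for smooth functions — Schwarz / Clairaut).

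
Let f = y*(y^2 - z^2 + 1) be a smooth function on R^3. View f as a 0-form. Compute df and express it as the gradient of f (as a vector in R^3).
df = (0) dx + (3*y^2 - z^2 + 1) dy + (-2*y*z) dz; grad f = (0, 3*y^2 - z^2 + 1, -2*y*z)

For a 0-form f, d f = (∂f/∂x) dx + (∂f/∂y) dy + (∂f/∂z) dz. The components of the vector representation are exactly the entries of grad f in Cartesian coordinates:
  ∂f/∂x = 0
  ∂f/∂y = 3*y^2 - z^2 + 1
  ∂f/∂z = -2*y*z.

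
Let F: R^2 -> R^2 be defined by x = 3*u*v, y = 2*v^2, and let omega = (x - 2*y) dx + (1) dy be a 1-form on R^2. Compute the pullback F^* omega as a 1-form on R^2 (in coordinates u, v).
F^* omega = (v^2*(9*u - 12*v)) du + (v*(9*u^2 - 12*u*v + 4)) dv

Using F^*(f dg) = (f ∘ F) d(g ∘ F), substitute each coordinate x_i by F_i(u, v) in f_i, and replace dx_i by d F_i = (∂F_i/∂u) du + (∂F_i/∂v) dv.
  For the x component: f_1(F) = v*(3*u - 4*v); d F_1 = (3*v) du + (3*u) dv
  For the y component: f_2(F) = 1; d F_2 = (0) du + (4*v) dv
Combining and collecting du, dv coefficients:
  coeff of du: v^2*(9*u - 12*v)
  coeff of dv: v*(9*u^2 - 12*u*v + 4)
F^* omega = (v^2*(9*u - 12*v)) du + (v*(9*u^2 - 12*u*v + 4)) dv.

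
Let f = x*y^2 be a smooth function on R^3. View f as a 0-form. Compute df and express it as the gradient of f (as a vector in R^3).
df = (y^2) dx + (2*x*y) dy + (0) dz; grad f = (y^2, 2*x*y, 0)

For a 0-form f, d f = (∂f/∂x) dx + (∂f/∂y) dy + (∂f/∂z) dz. The components of the vector representation are exactly the entries of grad f in Cartesian coordinates:
  ∂f/∂x = y^2
  ∂f/∂y = 2*x*y
  ∂f/∂z = 0.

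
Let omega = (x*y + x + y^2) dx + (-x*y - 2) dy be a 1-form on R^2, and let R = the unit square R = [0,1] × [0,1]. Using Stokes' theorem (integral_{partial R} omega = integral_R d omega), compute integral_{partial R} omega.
integral_(partial R) omega = -2

Stokes: integral_partial_R omega = integral_R d omega with d omega = (∂Q/∂x - ∂P/∂y) dx ∧ dy.
  ∂Q/∂x = -y
  ∂P/∂y = x + 2*y
  integrand = ∂Q/∂x - ∂P/∂y = -x - 3*y.
Integrating over R: integral_0^1 integral_0^1 (-x - 3*y) dx dy = -2.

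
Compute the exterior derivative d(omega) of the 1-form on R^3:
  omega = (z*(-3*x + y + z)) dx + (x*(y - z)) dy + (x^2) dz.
d(omega) = (y - 2*z) dx ∧ dy + (5*x - y - 2*z) dx ∧ dz + (x) dy ∧ dz

For a 1-form omega = sum_i f_i dx_i, the exterior derivative is
  d(omega) = sum_{i < j} (∂f_j/∂x_i - ∂f_i/∂x_j) dx_i ∧ dx_j.
  coefficient of dx ∧ dy: ∂f_2/∂x - ∂f_1/∂y = ∂(x*(y - z))/∂x - ∂(z*(-3*x + y + z))/∂y = y - 2*z
  coefficient of dx ∧ dz: ∂f_3/∂x - ∂f_1/∂z = ∂(x^2)/∂x - ∂(z*(-3*x + y + z))/∂z = 5*x - y - 2*z
  coefficient of dy ∧ dz: ∂f_3/∂y - ∂f_2/∂z = ∂(x^2)/∂y - ∂(x*(y - z))/∂z = x
Assembling: d(omega) = (y - 2*z) dx ∧ dy + (5*x - y - 2*z) dx ∧ dz + (x) dy ∧ dz.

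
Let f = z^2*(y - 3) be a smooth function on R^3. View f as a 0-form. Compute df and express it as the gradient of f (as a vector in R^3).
df = (0) dx + (z^2) dy + (2*z*(y - 3)) dz; grad f = (0, z^2, 2*z*(y - 3))

For a 0-form f, d f = (∂f/∂x) dx + (∂f/∂y) dy + (∂f/∂z) dz. The components of the vector representation are exactly the entries of grad f in Cartesian coordinates:
  ∂f/∂x = 0
  ∂f/∂y = z^2
  ∂f/∂z = 2*z*(y - 3).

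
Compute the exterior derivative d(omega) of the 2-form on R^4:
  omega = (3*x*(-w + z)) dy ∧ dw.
d(omega) = (-3*w + 3*z) dx ∧ dy ∧ dw + (-3*x) dy ∧ dz ∧ dw

For a 2-form omega = sum_{i<j} g_{ij} dx_i ∧ dx_j, the exterior derivative is
  d(omega) = sum_{i<j} d(g_{ij}) ∧ dx_i ∧ dx_j = sum_{i<j, k} (∂g_{ij}/∂x_k) dx_k ∧ dx_i ∧ dx_j.
Expand each term, using dx_k ∧ dx_i ∧ dx_j = sgn(permutation) dx_{(a)} ∧ dx_{(b)} ∧ dx_{(c)} with (a < b < c) sorted:
  d(3*x*(-w + z)) includes (∂/∂x)(3*x*(-w + z)) dx = (-3*w + 3*z) dx, which multiplied by dy ∧ dw gives (-3*w + 3*z) dx ∧ dy ∧ dw
  d(3*x*(-w + z)) includes (∂/∂z)(3*x*(-w + z)) dz = (3*x) dz, which multiplied by dy ∧ dw gives (-3*x) dy ∧ dz ∧ dw
Collecting like 3-forms: d(omega) = (-3*w + 3*z) dx ∧ dy ∧ dw + (-3*x) dy ∧ dz ∧ dw.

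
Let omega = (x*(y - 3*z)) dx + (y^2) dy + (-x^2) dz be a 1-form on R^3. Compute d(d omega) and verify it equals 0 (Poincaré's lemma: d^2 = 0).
d(d omega) = 0

Step 1: d omega = sum_{i<j} (∂f_j/∂x_i - ∂f_i/∂x_j) dx_i ∧ dx_j:
  coeff of dx ∧ dy: -x
  coeff of dx ∧ dz: x
  coeff of dy ∧ dz: 0
Step 2: Apply d again to each 2-form coefficient. The only possible 3-form in R^3 is dx ∧ dy ∧ dz, with coefficient
  ∂(coeff of dy∧dz)/∂x - ∂(coeff of dx∧dz)/∂y + ∂(coeff of dx∧dy)/∂z
  = ∂/∂x (0) - ∂/∂y (x) + ∂/∂z (-x).
Each of these terms simplifies to sums of mixed partials that cancel in pairs. The result is 0 (by equality of mixed partials for smooth functions — Schwarz / Clairaut).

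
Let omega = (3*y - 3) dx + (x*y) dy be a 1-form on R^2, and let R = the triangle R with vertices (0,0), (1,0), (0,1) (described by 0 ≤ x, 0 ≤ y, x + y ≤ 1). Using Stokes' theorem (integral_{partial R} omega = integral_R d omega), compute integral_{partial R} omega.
integral_(partial R) omega = -4/3

Stokes: integral_partial_R omega = integral_R d omega with d omega = (∂Q/∂x - ∂P/∂y) dx ∧ dy.
  ∂Q/∂x = y
  ∂P/∂y = 3
  integrand = ∂Q/∂x - ∂P/∂y = y - 3.
Integrating over R: integral_0^1 integral_0^{1-x} (y - 3) dy dx = -4/3.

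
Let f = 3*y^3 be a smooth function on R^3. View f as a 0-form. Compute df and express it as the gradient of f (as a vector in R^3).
df = (0) dx + (9*y^2) dy + (0) dz; grad f = (0, 9*y^2, 0)

For a 0-form f, d f = (∂f/∂x) dx + (∂f/∂y) dy + (∂f/∂z) dz. The components of the vector representation are exactly the entries of grad f in Cartesian coordinates:
  ∂f/∂x = 0
  ∂f/∂y = 9*y^2
  ∂f/∂z = 0.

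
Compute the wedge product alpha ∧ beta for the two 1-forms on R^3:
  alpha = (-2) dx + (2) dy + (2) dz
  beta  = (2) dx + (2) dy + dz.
alpha ∧ beta = (-8) dx ∧ dy + (-6) dx ∧ dz + (-2) dy ∧ dz

Distribute the wedge, using dx_i ∧ dx_j = -dx_j ∧ dx_i and dx_i ∧ dx_i = 0. For each pair (i, j) with i < j, the coefficient of dx_i ∧ dx_j in alpha ∧ beta is (alpha_i * beta_j - alpha_j * beta_i). Collecting: alpha ∧ beta = (-8) dx ∧ dy + (-6) dx ∧ dz + (-2) dy ∧ dz.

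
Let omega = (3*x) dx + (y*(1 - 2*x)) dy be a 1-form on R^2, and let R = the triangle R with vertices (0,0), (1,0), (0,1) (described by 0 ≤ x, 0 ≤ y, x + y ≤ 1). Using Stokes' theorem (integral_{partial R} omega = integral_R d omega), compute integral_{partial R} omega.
integral_(partial R) omega = -1/3

Stokes: integral_partial_R omega = integral_R d omega with d omega = (∂Q/∂x - ∂P/∂y) dx ∧ dy.
  ∂Q/∂x = -2*y
  ∂P/∂y = 0
  integrand = ∂Q/∂x - ∂P/∂y = -2*y.
Integrating over R: integral_0^1 integral_0^{1-x} (-2*y) dy dx = -1/3.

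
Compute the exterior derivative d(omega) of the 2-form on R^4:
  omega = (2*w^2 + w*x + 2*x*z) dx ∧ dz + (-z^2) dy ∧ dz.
d(omega) = (4*w + x) dx ∧ dz ∧ dw

For a 2-form omega = sum_{i<j} g_{ij} dx_i ∧ dx_j, the exterior derivative is
  d(omega) = sum_{i<j} d(g_{ij}) ∧ dx_i ∧ dx_j = sum_{i<j, k} (∂g_{ij}/∂x_k) dx_k ∧ dx_i ∧ dx_j.
Expand each term, using dx_k ∧ dx_i ∧ dx_j = sgn(permutation) dx_{(a)} ∧ dx_{(b)} ∧ dx_{(c)} with (a < b < c) sorted:
  d(2*w^2 + w*x + 2*x*z) includes (∂/∂w)(2*w^2 + w*x + 2*x*z) dw = (4*w + x) dw, which multiplied by dx ∧ dz gives (4*w + x) dx ∧ dz ∧ dw
Collecting like 3-forms: d(omega) = (4*w + x) dx ∧ dz ∧ dw.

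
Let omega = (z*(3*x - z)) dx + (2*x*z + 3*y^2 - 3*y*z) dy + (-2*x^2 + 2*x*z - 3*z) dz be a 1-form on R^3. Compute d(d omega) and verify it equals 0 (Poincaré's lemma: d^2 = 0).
d(d omega) = 0

Step 1: d omega = sum_{i<j} (∂f_j/∂x_i - ∂f_i/∂x_j) dx_i ∧ dx_j:
  coeff of dx ∧ dy: 2*z
  coeff of dx ∧ dz: -7*x + 4*z
  coeff of dy ∧ dz: -2*x + 3*y
Step 2: Apply d again to each 2-form coefficient. The only possible 3-form in R^3 is dx ∧ dy ∧ dz, with coefficient
  ∂(coeff of dy∧dz)/∂x - ∂(coeff of dx∧dz)/∂y + ∂(coeff of dx∧dy)/∂z
  = ∂/∂x (-2*x + 3*y) - ∂/∂y (-7*x + 4*z) + ∂/∂z (2*z).
Each of these terms simplifies to sums of mixed partials that cancel in pairs. The result is 0 (by equality of mixed partials for smooth functions — Schwarz / Clairaut).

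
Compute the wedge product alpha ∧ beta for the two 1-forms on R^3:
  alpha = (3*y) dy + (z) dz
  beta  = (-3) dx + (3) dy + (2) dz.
alpha ∧ beta = (9*y) dx ∧ dy + (6*y - 3*z) dy ∧ dz + (3*z) dx ∧ dz

Distribute the wedge, using dx_i ∧ dx_j = -dx_j ∧ dx_i and dx_i ∧ dx_i = 0. For each pair (i, j) with i < j, the coefficient of dx_i ∧ dx_j in alpha ∧ beta is (alpha_i * beta_j - alpha_j * beta_i). Collecting: alpha ∧ beta = (9*y) dx ∧ dy + (6*y - 3*z) dy ∧ dz + (3*z) dx ∧ dz.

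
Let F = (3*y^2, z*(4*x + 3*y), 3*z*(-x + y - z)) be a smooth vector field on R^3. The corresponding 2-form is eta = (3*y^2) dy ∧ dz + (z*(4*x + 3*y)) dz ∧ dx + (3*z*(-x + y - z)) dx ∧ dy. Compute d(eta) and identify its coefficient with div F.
d(eta) = (-3*x + 3*y - 3*z) dx ∧ dy ∧ dz; div F = -3*x + 3*y - 3*z

For a 2-form in R^3 of the form above, applying d gives a 3-form with coefficient ∂P/∂x + ∂Q/∂y + ∂R/∂z:
  ∂P/∂x = 0
  ∂Q/∂y = 3*z
  ∂R/∂z = -3*x + 3*y - 6*z
Sum = -3*x + 3*y - 3*z, which is exactly div F.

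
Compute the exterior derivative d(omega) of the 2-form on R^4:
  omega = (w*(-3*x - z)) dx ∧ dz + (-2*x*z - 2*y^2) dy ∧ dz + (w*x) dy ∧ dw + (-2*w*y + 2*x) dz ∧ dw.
d(omega) = (-3*x - z + 2) dx ∧ dz ∧ dw + (-2*z) dx ∧ dy ∧ dz + (w) dx ∧ dy ∧ dw + (-2*w) dy ∧ dz ∧ dw

For a 2-form omega = sum_{i<j} g_{ij} dx_i ∧ dx_j, the exterior derivative is
  d(omega) = sum_{i<j} d(g_{ij}) ∧ dx_i ∧ dx_j = sum_{i<j, k} (∂g_{ij}/∂x_k) dx_k ∧ dx_i ∧ dx_j.
Expand each term, using dx_k ∧ dx_i ∧ dx_j = sgn(permutation) dx_{(a)} ∧ dx_{(b)} ∧ dx_{(c)} with (a < b < c) sorted:
  d(w*(-3*x - z)) includes (∂/∂w)(w*(-3*x - z)) dw = (-3*x - z) dw, which multiplied by dx ∧ dz gives (-3*x - z) dx ∧ dz ∧ dw
  d(-2*x*z - 2*y^2) includes (∂/∂x)(-2*x*z - 2*y^2) dx = (-2*z) dx, which multiplied by dy ∧ dz gives (-2*z) dx ∧ dy ∧ dz
  d(w*x) includes (∂/∂x)(w*x) dx = (w) dx, which multiplied by dy ∧ dw gives (w) dx ∧ dy ∧ dw
  d(-2*w*y + 2*x) includes (∂/∂x)(-2*w*y + 2*x) dx = (2) dx, which multiplied by dz ∧ dw gives (2) dx ∧ dz ∧ dw
  d(-2*w*y + 2*x) includes (∂/∂y)(-2*w*y + 2*x) dy = (-2*w) dy, which multiplied by dz ∧ dw gives (-2*w) dy ∧ dz ∧ dw
Collecting like 3-forms: d(omega) = (-3*x - z + 2) dx ∧ dz ∧ dw + (-2*z) dx ∧ dy ∧ dz + (w) dx ∧ dy ∧ dw + (-2*w) dy ∧ dz ∧ dw.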